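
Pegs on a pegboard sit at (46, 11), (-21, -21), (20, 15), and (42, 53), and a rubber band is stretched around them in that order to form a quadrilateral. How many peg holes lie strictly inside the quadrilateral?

1086

Using the shoelace formula, 2A = |[46·(-21) − (-21)·11] + [(-21)·15 − 20·(-21)] + [20·53 − 42·15] + [42·11 − 46·53]| = 2176, so the area is 1088.
Along each edge there are gcd(|Δx|,|Δy|)+1 lattice points, so counting each shared vertex once the boundary has gcd(67,32) + gcd(41,36) + gcd(22,38) + gcd(4,42) = 1+1+2+2 = 6.
By Pick's theorem A = I + B/2 − 1, so I = 1088 − 6/2 + 1 = 1086.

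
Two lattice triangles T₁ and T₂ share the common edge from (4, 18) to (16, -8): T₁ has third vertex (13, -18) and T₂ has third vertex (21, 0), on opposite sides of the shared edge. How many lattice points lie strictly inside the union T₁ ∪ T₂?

The union is the simple quadrilateral with vertices (4, 18), (13, -18), (16, -8), (21, 0) in order.
Using the shoelace formula, 2A = |[4·(-18) − 13·18] + [13·(-8) − 16·(-18)] + [16·0 − 21·(-8)] + [21·18 − 4·0]| = 424, so the area is 212.
Summing gcd(|Δx|,|Δy|) over the edges gives the boundary count: gcd(9,36) + gcd(3,10) + gcd(5,8) + gcd(17,18) = 9+1+1+1 = 12.
By Pick's theorem I = A − B/2 + 1 = 212 − 12/2 + 1 = 207.

207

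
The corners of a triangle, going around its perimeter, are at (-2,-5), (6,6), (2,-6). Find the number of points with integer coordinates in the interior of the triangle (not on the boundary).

Using the shoelace formula, 2A = |((-2)·6 − 6·(-5)) + (6·(-6) − 2·6) + (2·(-5) − (-2)·(-6))| = 52, so the area is 26.
Along each edge there are gcd(|Δx|,|Δy|)+1 lattice points, so counting each shared vertex once the boundary has gcd(8,11) + gcd(4,12) + gcd(4,1) = 1+4+1 = 6.
By Pick's theorem A = I + B/2 − 1, so I = 26 − 6/2 + 1 = 24.

24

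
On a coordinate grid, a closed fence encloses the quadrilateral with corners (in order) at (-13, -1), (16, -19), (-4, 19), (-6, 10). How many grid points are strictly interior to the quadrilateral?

349

Using the shoelace formula, 2A = |[(-13)·(-19) − 16·(-1)] + [16·19 − (-4)·(-19)] + [(-4)·10 − (-6)·19] + [(-6)·(-1) − (-13)·10]| = 701, so the area is 701/2.
The number of boundary lattice points is Σ gcd(|Δx|,|Δy|) = gcd(29,18) + gcd(20,38) + gcd(2,9) + gcd(7,11) = 1+2+1+1 = 5.
Pick's theorem gives I = A − B/2 + 1 = 701/2 − 5/2 + 1 = 349.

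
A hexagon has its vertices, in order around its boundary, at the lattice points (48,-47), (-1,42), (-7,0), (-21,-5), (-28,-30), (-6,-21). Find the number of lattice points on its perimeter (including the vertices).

12

Along each edge there are gcd(|Δx|,|Δy|)+1 lattice points, so counting each shared vertex once the boundary has gcd(49,89) + gcd(6,42) + gcd(14,5) + gcd(7,25) + gcd(22,9) + gcd(54,26) = 1+6+1+1+1+2 = 12.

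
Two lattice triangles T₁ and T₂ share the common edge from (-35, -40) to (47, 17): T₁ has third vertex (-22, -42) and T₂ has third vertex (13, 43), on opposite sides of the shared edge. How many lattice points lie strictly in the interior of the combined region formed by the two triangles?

2486

The union is the simple quadrilateral with vertices (-35, -40), (-22, -42), (47, 17), (13, 43) in order.
By the shoelace formula, twice the signed area is |[(-35)·(-42) − (-22)·(-40)] + [(-22)·17 − 47·(-42)] + [47·43 − 13·17] + [13·(-40) − (-35)·43]| = 4975, so the area is 4975/2.
Along each edge there are gcd(|Δx|,|Δy|)+1 lattice points, so counting each shared vertex once the boundary has gcd(13,2) + gcd(69,59) + gcd(34,26) + gcd(48,83) = 1+1+2+1 = 5.
By Pick's theorem I = A − B/2 + 1 = 4975/2 − 5/2 + 1 = 2486.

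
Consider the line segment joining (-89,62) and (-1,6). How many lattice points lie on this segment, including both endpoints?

9

The number of lattice points on a segment between lattice points is gcd(|Δx|,|Δy|) + 1 = gcd(88,56) + 1 = 8 + 1 = 9.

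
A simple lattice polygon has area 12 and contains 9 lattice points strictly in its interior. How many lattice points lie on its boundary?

Pick's theorem gives A = I + B/2 − 1, so B = 2(A − I + 1) = 2(12 − 9 + 1) = 8.

8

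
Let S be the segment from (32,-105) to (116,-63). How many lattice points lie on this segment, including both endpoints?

The number of lattice points on a segment between lattice points is gcd(|Δx|,|Δy|) + 1 = gcd(84,42) + 1 = 42 + 1 = 43.

43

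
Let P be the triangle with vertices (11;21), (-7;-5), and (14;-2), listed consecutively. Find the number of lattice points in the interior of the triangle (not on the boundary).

244

By the shoelace formula, twice the signed area is |(11·(-5) − (-7)·21) + ((-7)·(-2) − 14·(-5)) + (14·21 − 11·(-2))| = 492, so the area is 246.
Summing gcd(|Δx|,|Δy|) over the edges gives the boundary count: gcd(18,26) + gcd(21,3) + gcd(3,23) = 2+3+1 = 6.
By Pick's theorem A = I + B/2 − 1, so I = 246 − 6/2 + 1 = 244.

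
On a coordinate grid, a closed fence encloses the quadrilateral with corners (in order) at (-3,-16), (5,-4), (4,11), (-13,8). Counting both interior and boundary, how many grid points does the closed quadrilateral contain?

Using the shoelace formula, 2A = |((-3)·(-4) − 5·(-16)) + (5·11 − 4·(-4)) + (4·8 − (-13)·11) + ((-13)·(-16) − (-3)·8)| = 570, so the area is 285.
Along each edge there are gcd(|Δx|,|Δy|)+1 lattice points, so counting each shared vertex once the boundary has gcd(8,12) + gcd(1,15) + gcd(17,3) + gcd(10,24) = 4+1+1+2 = 8.
Pick's theorem gives I = A − B/2 + 1 = 285 − 8/2 + 1 = 282, so the closed region contains I + B = 282 + 8 = 290 lattice points.

290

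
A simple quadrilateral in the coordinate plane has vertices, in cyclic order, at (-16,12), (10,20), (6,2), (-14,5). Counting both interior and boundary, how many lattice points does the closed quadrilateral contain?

The shoelace formula gives twice the area as |[(-16)·20 − 10·12] + [10·2 − 6·20] + [6·5 − (-14)·2] + [(-14)·12 − (-16)·5]| = 570, so the area is 285.
The number of boundary lattice points is Σ gcd(|Δx|,|Δy|) = gcd(26,8) + gcd(4,18) + gcd(20,3) + gcd(2,7) = 2+2+1+1 = 6.
Pick's theorem gives I = A − B/2 + 1 = 285 − 6/2 + 1 = 283, so the closed region contains I + B = 283 + 6 = 289 lattice points.

289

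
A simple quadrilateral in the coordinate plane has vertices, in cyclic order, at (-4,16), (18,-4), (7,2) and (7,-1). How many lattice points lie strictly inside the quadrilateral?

By the shoelace formula, twice the signed area is |((-4)·(-4) − 18·16) + (18·2 − 7·(-4)) + (7·(-1) − 7·2) + (7·16 − (-4)·(-1))| = 121, so the area is 60.5.
Summing gcd(|Δx|,|Δy|) over the edges gives the boundary count: gcd(22,20) + gcd(11,6) + gcd(0,3) + gcd(11,17) = 2+1+3+1 = 7.
By Pick's theorem A = I + B/2 − 1, so I = 60.5 − 7/2 + 1 = 58.

58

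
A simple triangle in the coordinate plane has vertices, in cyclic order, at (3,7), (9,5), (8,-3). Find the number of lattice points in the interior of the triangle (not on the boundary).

By the shoelace formula, twice the signed area is |(3·5 − 9·7) + (9·(-3) − 8·5) + (8·7 − 3·(-3))| = 50, so the area is 25.
Along each edge there are gcd(|Δx|,|Δy|)+1 lattice points, so counting each shared vertex once the boundary has gcd(6,2) + gcd(1,8) + gcd(5,10) = 2+1+5 = 8.
By Pick's theorem A = I + B/2 − 1, so I = 25 − 8/2 + 1 = 22.

22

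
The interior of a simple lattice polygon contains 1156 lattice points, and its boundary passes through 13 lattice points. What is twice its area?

By Pick's theorem, A = I + B/2 − 1 = 1156 + 13/2 − 1 = 2323/2.
Hence 2A = 2323.

2323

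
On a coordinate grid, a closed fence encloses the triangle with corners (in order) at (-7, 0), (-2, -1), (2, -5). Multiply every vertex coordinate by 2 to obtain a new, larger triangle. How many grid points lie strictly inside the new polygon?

The shoelace formula gives twice the area as |((-7)·(-1) − (-2)·0) + ((-2)·(-5) − 2·(-1)) + (2·0 − (-7)·(-5))| = 16, so the area is 8.
The number of boundary lattice points is Σ gcd(|Δx|,|Δy|) = gcd(5,1) + gcd(4,4) + gcd(9,5) = 1+4+1 = 6.
Scaling by 2 multiplies the area by 2² = 4 (so the new area is 32) and multiplies the boundary lattice-point count by 2, giving 12.
By Pick's theorem, the interior count of the dilated polygon is 32 − 12/2 + 1 = 27.

27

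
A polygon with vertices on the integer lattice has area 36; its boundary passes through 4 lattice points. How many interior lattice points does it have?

35

From Pick's theorem, I = A − B/2 + 1 = 36 − 4/2 + 1 = 35.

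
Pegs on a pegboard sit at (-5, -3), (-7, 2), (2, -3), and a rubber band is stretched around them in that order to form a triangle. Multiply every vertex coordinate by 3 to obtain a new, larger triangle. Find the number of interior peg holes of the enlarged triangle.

Using the shoelace formula, 2A = |[(-5)·2 − (-7)·(-3)] + [(-7)·(-3) − 2·2] + [2·(-3) − (-5)·(-3)]| = 35, so the area is 17.5.
Along each edge there are gcd(|Δx|,|Δy|)+1 lattice points, so counting each shared vertex once the boundary has gcd(2,5) + gcd(9,5) + gcd(7,0) = 1+1+7 = 9.
Scaling by 3 multiplies the area by 3² = 9 (so the new area is 157.5) and multiplies the boundary lattice-point count by 3, giving 27.
By Pick's theorem, the interior count of the dilated polygon is 157.5 − 27/2 + 1 = 145.

145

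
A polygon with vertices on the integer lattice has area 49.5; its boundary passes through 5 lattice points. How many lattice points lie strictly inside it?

48

Pick's theorem A = I + B/2 − 1 rearranges to I = A − B/2 + 1 = 49.5 − 5/2 + 1 = 48.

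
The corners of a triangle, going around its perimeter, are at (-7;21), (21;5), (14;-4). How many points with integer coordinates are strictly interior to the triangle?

180

Using the shoelace formula, 2A = |((-7)·5 − 21·21) + (21·(-4) − 14·5) + (14·21 − (-7)·(-4))| = 364, so the area is 182.
Along each edge there are gcd(|Δx|,|Δy|)+1 lattice points, so counting each shared vertex once the boundary has gcd(28,16) + gcd(7,9) + gcd(21,25) = 4+1+1 = 6.
Pick's theorem gives I = A − B/2 + 1 = 182 − 6/2 + 1 = 180.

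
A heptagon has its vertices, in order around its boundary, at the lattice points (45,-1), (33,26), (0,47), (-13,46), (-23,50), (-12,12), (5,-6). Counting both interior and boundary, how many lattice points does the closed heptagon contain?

Using the shoelace formula, 2A = |[45·26 − 33·(-1)] + [33·47 − 0·26] + [0·46 − (-13)·47] + [(-13)·50 − (-23)·46] + [(-23)·12 − (-12)·50] + [(-12)·(-6) − 5·12] + [5·(-1) − 45·(-6)]| = 4374, so the area is 2187.
The number of boundary lattice points is Σ gcd(|Δx|,|Δy|) = gcd(12,27) + gcd(33,21) + gcd(13,1) + gcd(10,4) + gcd(11,38) + gcd(17,18) + gcd(40,5) = 3+3+1+2+1+1+5 = 16.
Pick's theorem gives I = A − B/2 + 1 = 2187 − 16/2 + 1 = 2180, so the closed region contains I + B = 2180 + 16 = 2196 lattice points.

2196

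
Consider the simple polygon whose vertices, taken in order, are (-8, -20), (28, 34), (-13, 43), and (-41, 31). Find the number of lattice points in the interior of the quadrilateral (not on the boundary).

Using the shoelace formula, 2A = |((-8)·34 − 28·(-20)) + (28·43 − (-13)·34) + ((-13)·31 − (-41)·43) + ((-41)·(-20) − (-8)·31)| = 4362, so the area is 2181.
Summing gcd(|Δx|,|Δy|) over the edges gives the boundary count: gcd(36,54) + gcd(41,9) + gcd(28,12) + gcd(33,51) = 18+1+4+3 = 26.
By Pick's theorem A = I + B/2 − 1, so I = 2181 − 26/2 + 1 = 2169.

2169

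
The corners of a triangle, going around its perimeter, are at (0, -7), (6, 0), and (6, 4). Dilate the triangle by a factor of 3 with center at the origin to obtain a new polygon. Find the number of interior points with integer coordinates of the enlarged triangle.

100

The shoelace formula gives twice the area as |(0·0 − 6·(-7)) + (6·4 − 6·0) + (6·(-7) − 0·4)| = 24, so the area is 12.
Summing gcd(|Δx|,|Δy|) over the edges gives the boundary count: gcd(6,7) + gcd(0,4) + gcd(6,11) = 1+4+1 = 6.
Scaling by 3 multiplies the area by 3² = 9 (so the new area is 108) and multiplies the boundary lattice-point count by 3, giving 18.
By Pick's theorem, the interior count of the dilated polygon is 108 − 18/2 + 1 = 100.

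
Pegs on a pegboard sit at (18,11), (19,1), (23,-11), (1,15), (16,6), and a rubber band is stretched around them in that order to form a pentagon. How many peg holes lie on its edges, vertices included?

11

Summing gcd(|Δx|,|Δy|) over the edges gives the boundary count: gcd(1,10) + gcd(4,12) + gcd(22,26) + gcd(15,9) + gcd(2,5) = 1+4+2+3+1 = 11.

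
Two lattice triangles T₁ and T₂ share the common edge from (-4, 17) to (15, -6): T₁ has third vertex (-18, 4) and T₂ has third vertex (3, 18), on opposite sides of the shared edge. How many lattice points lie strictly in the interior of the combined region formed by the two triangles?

368

The union is the simple quadrilateral with vertices (-4, 17), (-18, 4), (15, -6), (3, 18) in order.
By the shoelace formula, twice the signed area is |[(-4)·4 − (-18)·17] + [(-18)·(-6) − 15·4] + [15·18 − 3·(-6)] + [3·17 − (-4)·18]| = 749, so the area is 749/2.
The number of boundary lattice points is Σ gcd(|Δx|,|Δy|) = gcd(14,13) + gcd(33,10) + gcd(12,24) + gcd(7,1) = 1+1+12+1 = 15.
By Pick's theorem I = A − B/2 + 1 = 749/2 − 15/2 + 1 = 368.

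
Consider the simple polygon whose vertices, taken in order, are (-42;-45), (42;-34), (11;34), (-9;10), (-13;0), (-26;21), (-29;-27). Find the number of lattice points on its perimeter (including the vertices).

Summing gcd(|Δx|,|Δy|) over the edges gives the boundary count: gcd(84,11) + gcd(31,68) + gcd(20,24) + gcd(4,10) + gcd(13,21) + gcd(3,48) + gcd(13,18) = 1+1+4+2+1+3+1 = 13.

13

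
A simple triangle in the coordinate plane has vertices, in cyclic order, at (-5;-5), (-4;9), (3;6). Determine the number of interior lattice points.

Using the shoelace formula, 2A = |[(-5)·9 − (-4)·(-5)] + [(-4)·6 − 3·9] + [3·(-5) − (-5)·6]| = 101, so the area is 50.5.
Summing gcd(|Δx|,|Δy|) over the edges gives the boundary count: gcd(1,14) + gcd(7,3) + gcd(8,11) = 1+1+1 = 3.
Pick's theorem gives I = A − B/2 + 1 = 50.5 − 3/2 + 1 = 50.

50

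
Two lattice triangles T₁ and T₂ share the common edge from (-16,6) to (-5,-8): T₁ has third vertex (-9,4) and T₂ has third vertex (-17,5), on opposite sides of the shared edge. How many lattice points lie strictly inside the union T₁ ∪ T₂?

48

The union is the simple quadrilateral with vertices (-16,6), (-9,4), (-5,-8), (-17,5) in order.
Using the shoelace formula, 2A = |((-16)·4 − (-9)·6) + ((-9)·(-8) − (-5)·4) + ((-5)·5 − (-17)·(-8)) + ((-17)·6 − (-16)·5)| = 101, so the area is 101/2.
Summing gcd(|Δx|,|Δy|) over the edges gives the boundary count: gcd(7,2) + gcd(4,12) + gcd(12,13) + gcd(1,1) = 1+4+1+1 = 7.
By Pick's theorem I = A − B/2 + 1 = 101/2 − 7/2 + 1 = 48.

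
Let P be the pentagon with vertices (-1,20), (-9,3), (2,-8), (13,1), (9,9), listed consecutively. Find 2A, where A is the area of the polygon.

The shoelace formula gives twice the area as |[(-1)·3 − (-9)·20] + [(-9)·(-8) − 2·3] + [2·1 − 13·(-8)] + [13·9 − 9·1] + [9·20 − (-1)·9]| = 646, so the area is 323.

646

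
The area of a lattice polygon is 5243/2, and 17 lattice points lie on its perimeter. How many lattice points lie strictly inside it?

Pick's theorem A = I + B/2 − 1 rearranges to I = A − B/2 + 1 = 5243/2 − 17/2 + 1 = 2614.

2614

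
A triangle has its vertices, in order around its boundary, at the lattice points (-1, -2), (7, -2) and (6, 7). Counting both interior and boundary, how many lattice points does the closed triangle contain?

Using the shoelace formula, 2A = |[(-1)·(-2) − 7·(-2)] + [7·7 − 6·(-2)] + [6·(-2) − (-1)·7]| = 72, so the area is 36.
Summing gcd(|Δx|,|Δy|) over the edges gives the boundary count: gcd(8,0) + gcd(1,9) + gcd(7,9) = 8+1+1 = 10.
Pick's theorem gives I = A − B/2 + 1 = 36 − 10/2 + 1 = 32, so the closed region contains I + B = 32 + 10 = 42 lattice points.

42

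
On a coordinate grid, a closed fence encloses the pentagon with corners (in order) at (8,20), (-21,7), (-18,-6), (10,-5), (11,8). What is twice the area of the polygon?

By the shoelace formula, twice the signed area is |[8·7 − (-21)·20] + [(-21)·(-6) − (-18)·7] + [(-18)·(-5) − 10·(-6)] + [10·8 − 11·(-5)] + [11·20 − 8·8]| = 1169, so the area is 1169/2.

1169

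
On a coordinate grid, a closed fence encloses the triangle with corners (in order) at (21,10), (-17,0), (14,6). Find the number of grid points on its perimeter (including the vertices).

4

Along each edge there are gcd(|Δx|,|Δy|)+1 lattice points, so counting each shared vertex once the boundary has gcd(38,10) + gcd(31,6) + gcd(7,4) = 2+1+1 = 4.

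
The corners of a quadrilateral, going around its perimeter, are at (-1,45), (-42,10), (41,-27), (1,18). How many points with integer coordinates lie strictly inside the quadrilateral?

Using the shoelace formula, 2A = |[(-1)·10 − (-42)·45] + [(-42)·(-27) − 41·10] + [41·18 − 1·(-27)] + [1·45 − (-1)·18]| = 3432, so the area is 1716.
The number of boundary lattice points is Σ gcd(|Δx|,|Δy|) = gcd(41,35) + gcd(83,37) + gcd(40,45) + gcd(2,27) = 1+1+5+1 = 8.
Pick's theorem gives I = A − B/2 + 1 = 1716 − 8/2 + 1 = 1713.

1713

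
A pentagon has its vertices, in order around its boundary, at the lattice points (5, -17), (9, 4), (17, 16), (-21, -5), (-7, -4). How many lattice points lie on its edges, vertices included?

The number of boundary lattice points is Σ gcd(|Δx|,|Δy|) = gcd(4,21) + gcd(8,12) + gcd(38,21) + gcd(14,1) + gcd(12,13) = 1+4+1+1+1 = 8.

8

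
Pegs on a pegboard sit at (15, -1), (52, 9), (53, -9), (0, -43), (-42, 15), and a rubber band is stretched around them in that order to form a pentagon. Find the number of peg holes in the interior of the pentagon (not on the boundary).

2511

The shoelace formula gives twice the area as |(15·9 − 52·(-1)) + (52·(-9) − 53·9) + (53·(-43) − 0·(-9)) + (0·15 − (-42)·(-43)) + ((-42)·(-1) − 15·15)| = 5026, so the area is 2513.
Along each edge there are gcd(|Δx|,|Δy|)+1 lattice points, so counting each shared vertex once the boundary has gcd(37,10) + gcd(1,18) + gcd(53,34) + gcd(42,58) + gcd(57,16) = 1+1+1+2+1 = 6.
Pick's theorem gives I = A − B/2 + 1 = 2513 − 6/2 + 1 = 2511.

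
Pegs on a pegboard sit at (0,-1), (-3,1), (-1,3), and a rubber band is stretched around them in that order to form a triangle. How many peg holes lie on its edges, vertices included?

4

Along each edge there are gcd(|Δx|,|Δy|)+1 lattice points, so counting each shared vertex once the boundary has gcd(3,2) + gcd(2,2) + gcd(1,4) = 1+2+1 = 4.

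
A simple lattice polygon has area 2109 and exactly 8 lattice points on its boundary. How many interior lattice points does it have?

2106

Pick's theorem A = I + B/2 − 1 rearranges to I = A − B/2 + 1 = 2109 − 8/2 + 1 = 2106.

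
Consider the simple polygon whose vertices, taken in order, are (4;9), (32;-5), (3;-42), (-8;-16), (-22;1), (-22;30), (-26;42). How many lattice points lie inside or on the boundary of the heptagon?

By the shoelace formula, twice the signed area is |[4·(-5) − 32·9] + [32·(-42) − 3·(-5)] + [3·(-16) − (-8)·(-42)] + [(-8)·1 − (-22)·(-16)] + [(-22)·30 − (-22)·1] + [(-22)·42 − (-26)·30] + [(-26)·9 − 4·42]| = 3565, so the area is 1782.5.
Along each edge there are gcd(|Δx|,|Δy|)+1 lattice points, so counting each shared vertex once the boundary has gcd(28,14) + gcd(29,37) + gcd(11,26) + gcd(14,17) + gcd(0,29) + gcd(4,12) + gcd(30,33) = 14+1+1+1+29+4+3 = 53.
Pick's theorem gives I = A − B/2 + 1 = 1782.5 − 53/2 + 1 = 1757, so the closed region contains I + B = 1757 + 53 = 1810 lattice points.

1810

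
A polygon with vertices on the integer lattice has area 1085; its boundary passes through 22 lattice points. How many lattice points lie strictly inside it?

Pick's theorem A = I + B/2 − 1 rearranges to I = A − B/2 + 1 = 1085 − 22/2 + 1 = 1075.

1075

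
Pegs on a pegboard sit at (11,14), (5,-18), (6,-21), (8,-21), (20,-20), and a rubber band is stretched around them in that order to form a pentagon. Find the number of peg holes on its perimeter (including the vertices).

Summing gcd(|Δx|,|Δy|) over the edges gives the boundary count: gcd(6,32) + gcd(1,3) + gcd(2,0) + gcd(12,1) + gcd(9,34) = 2+1+2+1+1 = 7.

7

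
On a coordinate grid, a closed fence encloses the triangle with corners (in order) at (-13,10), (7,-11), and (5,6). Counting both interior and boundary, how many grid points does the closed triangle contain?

The shoelace formula gives twice the area as |((-13)·(-11) − 7·10) + (7·6 − 5·(-11)) + (5·10 − (-13)·6)| = 298, so the area is 149.
Along each edge there are gcd(|Δx|,|Δy|)+1 lattice points, so counting each shared vertex once the boundary has gcd(20,21) + gcd(2,17) + gcd(18,4) = 1+1+2 = 4.
Pick's theorem gives I = A − B/2 + 1 = 149 − 4/2 + 1 = 148, so the closed region contains I + B = 148 + 4 = 152 lattice points.

152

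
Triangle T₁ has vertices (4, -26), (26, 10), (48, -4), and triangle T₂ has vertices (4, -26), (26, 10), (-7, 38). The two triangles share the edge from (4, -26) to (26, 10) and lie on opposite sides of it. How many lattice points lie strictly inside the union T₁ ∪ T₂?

1440

The union is the simple quadrilateral with vertices (4, -26), (48, -4), (26, 10), (-7, 38) in order.
Using the shoelace formula, 2A = |(4·(-4) − 48·(-26)) + (48·10 − 26·(-4)) + (26·38 − (-7)·10) + ((-7)·(-26) − 4·38)| = 2904, so the area is 1452.
Along each edge there are gcd(|Δx|,|Δy|)+1 lattice points, so counting each shared vertex once the boundary has gcd(44,22) + gcd(22,14) + gcd(33,28) + gcd(11,64) = 22+2+1+1 = 26.
By Pick's theorem I = A − B/2 + 1 = 1452 − 26/2 + 1 = 1440.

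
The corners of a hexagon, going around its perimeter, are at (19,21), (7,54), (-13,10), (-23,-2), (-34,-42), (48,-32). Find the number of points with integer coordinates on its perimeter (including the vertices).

The number of boundary lattice points is Σ gcd(|Δx|,|Δy|) = gcd(12,33) + gcd(20,44) + gcd(10,12) + gcd(11,40) + gcd(82,10) + gcd(29,53) = 3+4+2+1+2+1 = 13.

13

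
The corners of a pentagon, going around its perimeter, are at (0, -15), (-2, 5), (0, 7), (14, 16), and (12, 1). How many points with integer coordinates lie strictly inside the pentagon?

Using the shoelace formula, 2A = |[0·5 − (-2)·(-15)] + [(-2)·7 − 0·5] + [0·16 − 14·7] + [14·1 − 12·16] + [12·(-15) − 0·1]| = 500, so the area is 250.
Along each edge there are gcd(|Δx|,|Δy|)+1 lattice points, so counting each shared vertex once the boundary has gcd(2,20) + gcd(2,2) + gcd(14,9) + gcd(2,15) + gcd(12,16) = 2+2+1+1+4 = 10.
By Pick's theorem A = I + B/2 − 1, so I = 250 − 10/2 + 1 = 246.

246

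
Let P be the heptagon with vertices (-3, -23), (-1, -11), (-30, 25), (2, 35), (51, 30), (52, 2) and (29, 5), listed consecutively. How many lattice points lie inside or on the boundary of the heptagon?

Using the shoelace formula, 2A = |((-3)·(-11) − (-1)·(-23)) + ((-1)·25 − (-30)·(-11)) + ((-30)·35 − 2·25) + (2·30 − 51·35) + (51·2 − 52·30) + (52·5 − 29·2) + (29·(-23) − (-3)·5)| = 5078, so the area is 2539.
Summing gcd(|Δx|,|Δy|) over the edges gives the boundary count: gcd(2,12) + gcd(29,36) + gcd(32,10) + gcd(49,5) + gcd(1,28) + gcd(23,3) + gcd(32,28) = 2+1+2+1+1+1+4 = 12.
Pick's theorem gives I = A − B/2 + 1 = 2539 − 12/2 + 1 = 2534, so the closed region contains I + B = 2534 + 12 = 2546 lattice points.

2546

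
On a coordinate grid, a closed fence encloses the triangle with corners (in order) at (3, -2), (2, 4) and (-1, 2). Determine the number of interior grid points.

8

Using the shoelace formula, 2A = |(3·4 − 2·(-2)) + (2·2 − (-1)·4) + ((-1)·(-2) − 3·2)| = 20, so the area is 10.
The number of boundary lattice points is Σ gcd(|Δx|,|Δy|) = gcd(1,6) + gcd(3,2) + gcd(4,4) = 1+1+4 = 6.
By Pick's theorem A = I + B/2 − 1, so I = 10 − 6/2 + 1 = 8.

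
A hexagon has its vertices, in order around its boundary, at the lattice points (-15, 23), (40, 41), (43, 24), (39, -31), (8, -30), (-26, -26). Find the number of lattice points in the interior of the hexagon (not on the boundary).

3750

The shoelace formula gives twice the area as |[(-15)·41 − 40·23] + [40·24 − 43·41] + [43·(-31) − 39·24] + [39·(-30) − 8·(-31)] + [8·(-26) − (-26)·(-30)] + [(-26)·23 − (-15)·(-26)]| = 7505, so the area is 3752.5.
The number of boundary lattice points is Σ gcd(|Δx|,|Δy|) = gcd(55,18) + gcd(3,17) + gcd(4,55) + gcd(31,1) + gcd(34,4) + gcd(11,49) = 1+1+1+1+2+1 = 7.
Pick's theorem gives I = A − B/2 + 1 = 3752.5 − 7/2 + 1 = 3750.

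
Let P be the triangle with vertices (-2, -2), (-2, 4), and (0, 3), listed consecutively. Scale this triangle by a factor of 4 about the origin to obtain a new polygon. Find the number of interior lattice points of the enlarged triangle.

By the shoelace formula, twice the signed area is |((-2)·4 − (-2)·(-2)) + ((-2)·3 − 0·4) + (0·(-2) − (-2)·3)| = 12, so the area is 6.
Summing gcd(|Δx|,|Δy|) over the edges gives the boundary count: gcd(0,6) + gcd(2,1) + gcd(2,5) = 6+1+1 = 8.
Scaling by 4 multiplies the area by 4² = 16 (so the new area is 96) and multiplies the boundary lattice-point count by 4, giving 32.
By Pick's theorem, the interior count of the dilated polygon is 96 − 32/2 + 1 = 81.

81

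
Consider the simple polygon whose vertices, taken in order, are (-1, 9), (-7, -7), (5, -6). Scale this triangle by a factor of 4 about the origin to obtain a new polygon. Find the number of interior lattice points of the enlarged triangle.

By the shoelace formula, twice the signed area is |((-1)·(-7) − (-7)·9) + ((-7)·(-6) − 5·(-7)) + (5·9 − (-1)·(-6))| = 186, so the area is 93.
The number of boundary lattice points is Σ gcd(|Δx|,|Δy|) = gcd(6,16) + gcd(12,1) + gcd(6,15) = 2+1+3 = 6.
Scaling by 4 multiplies the area by 4² = 16 (so the new area is 1488) and multiplies the boundary lattice-point count by 4, giving 24.
By Pick's theorem, the interior count of the dilated polygon is 1488 − 24/2 + 1 = 1477.

1477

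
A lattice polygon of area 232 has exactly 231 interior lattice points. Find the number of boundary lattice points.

Pick's theorem gives A = I + B/2 − 1, so B = 2(A − I + 1) = 2(232 − 231 + 1) = 4.

4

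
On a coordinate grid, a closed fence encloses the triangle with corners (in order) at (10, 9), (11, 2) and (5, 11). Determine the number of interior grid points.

15

Using the shoelace formula, 2A = |[10·2 − 11·9] + [11·11 − 5·2] + [5·9 − 10·11]| = 33, so the area is 16.5.
Summing gcd(|Δx|,|Δy|) over the edges gives the boundary count: gcd(1,7) + gcd(6,9) + gcd(5,2) = 1+3+1 = 5.
Pick's theorem gives I = A − B/2 + 1 = 16.5 − 5/2 + 1 = 15.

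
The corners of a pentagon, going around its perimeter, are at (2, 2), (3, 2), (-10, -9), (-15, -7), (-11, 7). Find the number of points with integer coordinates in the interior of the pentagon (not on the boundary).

Using the shoelace formula, 2A = |[2·2 − 3·2] + [3·(-9) − (-10)·2] + [(-10)·(-7) − (-15)·(-9)] + [(-15)·7 − (-11)·(-7)] + [(-11)·2 − 2·7]| = 292, so the area is 146.
The number of boundary lattice points is Σ gcd(|Δx|,|Δy|) = gcd(1,0) + gcd(13,11) + gcd(5,2) + gcd(4,14) + gcd(13,5) = 1+1+1+2+1 = 6.
Pick's theorem gives I = A − B/2 + 1 = 146 − 6/2 + 1 = 144.

144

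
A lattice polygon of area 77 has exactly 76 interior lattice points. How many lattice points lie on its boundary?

4

Pick's theorem gives A = I + B/2 − 1, so B = 2(A − I + 1) = 2(77 − 76 + 1) = 4.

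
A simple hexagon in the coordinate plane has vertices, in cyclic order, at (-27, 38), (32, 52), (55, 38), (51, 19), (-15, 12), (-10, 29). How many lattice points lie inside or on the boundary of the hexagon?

2090

Using the shoelace formula, 2A = |[(-27)·52 − 32·38] + [32·38 − 55·52] + [55·19 − 51·38] + [51·12 − (-15)·19] + [(-15)·29 − (-10)·12] + [(-10)·38 − (-27)·29]| = 4172, so the area is 2086.
Along each edge there are gcd(|Δx|,|Δy|)+1 lattice points, so counting each shared vertex once the boundary has gcd(59,14) + gcd(23,14) + gcd(4,19) + gcd(66,7) + gcd(5,17) + gcd(17,9) = 1+1+1+1+1+1 = 6.
Pick's theorem gives I = A − B/2 + 1 = 2086 − 6/2 + 1 = 2084, so the closed region contains I + B = 2084 + 6 = 2090 lattice points.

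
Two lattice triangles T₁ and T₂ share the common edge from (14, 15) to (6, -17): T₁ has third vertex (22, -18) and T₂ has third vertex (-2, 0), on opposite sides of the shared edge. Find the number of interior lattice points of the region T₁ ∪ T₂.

The union is the simple quadrilateral with vertices (14, 15), (22, -18), (6, -17), (-2, 0) in order.
The shoelace formula gives twice the area as |(14·(-18) − 22·15) + (22·(-17) − 6·(-18)) + (6·0 − (-2)·(-17)) + ((-2)·15 − 14·0)| = 912, so the area is 456.
The number of boundary lattice points is Σ gcd(|Δx|,|Δy|) = gcd(8,33) + gcd(16,1) + gcd(8,17) + gcd(16,15) = 1+1+1+1 = 4.
By Pick's theorem I = A − B/2 + 1 = 456 − 4/2 + 1 = 455.

455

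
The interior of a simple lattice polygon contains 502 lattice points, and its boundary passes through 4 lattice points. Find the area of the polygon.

503

Pick's theorem states A = I + B/2 − 1, so A = 502 + 4/2 − 1 = 503.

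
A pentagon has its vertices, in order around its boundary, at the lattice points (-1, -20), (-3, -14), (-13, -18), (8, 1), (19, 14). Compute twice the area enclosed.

316

By the shoelace formula, twice the signed area is |((-1)·(-14) − (-3)·(-20)) + ((-3)·(-18) − (-13)·(-14)) + ((-13)·1 − 8·(-18)) + (8·14 − 19·1) + (19·(-20) − (-1)·14)| = 316, so the area is 158.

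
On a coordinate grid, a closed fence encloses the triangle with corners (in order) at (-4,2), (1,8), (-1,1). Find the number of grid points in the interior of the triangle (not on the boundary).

11

Using the shoelace formula, 2A = |[(-4)·8 − 1·2] + [1·1 − (-1)·8] + [(-1)·2 − (-4)·1]| = 23, so the area is 23/2.
Along each edge there are gcd(|Δx|,|Δy|)+1 lattice points, so counting each shared vertex once the boundary has gcd(5,6) + gcd(2,7) + gcd(3,1) = 1+1+1 = 3.
Pick's theorem gives I = A − B/2 + 1 = 23/2 − 3/2 + 1 = 11.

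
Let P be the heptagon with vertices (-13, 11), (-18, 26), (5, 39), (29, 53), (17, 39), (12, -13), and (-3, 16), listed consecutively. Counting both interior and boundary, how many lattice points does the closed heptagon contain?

By the shoelace formula, twice the signed area is |[(-13)·26 − (-18)·11] + [(-18)·39 − 5·26] + [5·53 − 29·39] + [29·39 − 17·53] + [17·(-13) − 12·39] + [12·16 − (-3)·(-13)] + [(-3)·11 − (-13)·16]| = 1969, so the area is 1969/2.
Summing gcd(|Δx|,|Δy|) over the edges gives the boundary count: gcd(5,15) + gcd(23,13) + gcd(24,14) + gcd(12,14) + gcd(5,52) + gcd(15,29) + gcd(10,5) = 5+1+2+2+1+1+5 = 17.
Pick's theorem gives I = A − B/2 + 1 = 1969/2 − 17/2 + 1 = 977, so the closed region contains I + B = 977 + 17 = 994 lattice points.

994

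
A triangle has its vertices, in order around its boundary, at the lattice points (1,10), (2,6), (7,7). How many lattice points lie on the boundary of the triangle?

Along each edge there are gcd(|Δx|,|Δy|)+1 lattice points, so counting each shared vertex once the boundary has gcd(1,4) + gcd(5,1) + gcd(6,3) = 1+1+3 = 5.

5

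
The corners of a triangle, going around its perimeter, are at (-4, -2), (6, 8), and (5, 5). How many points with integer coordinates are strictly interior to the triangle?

5

By the shoelace formula, twice the signed area is |[(-4)·8 − 6·(-2)] + [6·5 − 5·8] + [5·(-2) − (-4)·5]| = 20, so the area is 10.
The number of boundary lattice points is Σ gcd(|Δx|,|Δy|) = gcd(10,10) + gcd(1,3) + gcd(9,7) = 10+1+1 = 12.
Pick's theorem gives I = A − B/2 + 1 = 10 − 12/2 + 1 = 5.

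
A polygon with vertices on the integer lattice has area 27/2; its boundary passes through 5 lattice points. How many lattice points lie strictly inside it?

12

Pick's theorem A = I + B/2 − 1 rearranges to I = A − B/2 + 1 = 27/2 − 5/2 + 1 = 12.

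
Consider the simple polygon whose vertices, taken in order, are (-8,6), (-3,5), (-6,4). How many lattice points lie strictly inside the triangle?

3

Using the shoelace formula, 2A = |[(-8)·5 − (-3)·6] + [(-3)·4 − (-6)·5] + [(-6)·6 − (-8)·4]| = 8, so the area is 4.
The number of boundary lattice points is Σ gcd(|Δx|,|Δy|) = gcd(5,1) + gcd(3,1) + gcd(2,2) = 1+1+2 = 4.
Pick's theorem gives I = A − B/2 + 1 = 4 − 4/2 + 1 = 3.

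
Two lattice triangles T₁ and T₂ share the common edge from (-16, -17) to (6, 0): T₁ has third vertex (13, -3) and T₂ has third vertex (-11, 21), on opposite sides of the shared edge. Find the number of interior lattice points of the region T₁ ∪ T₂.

467

The union is the simple quadrilateral with vertices (-16, -17), (13, -3), (6, 0), (-11, 21) in order.
The shoelace formula gives twice the area as |[(-16)·(-3) − 13·(-17)] + [13·0 − 6·(-3)] + [6·21 − (-11)·0] + [(-11)·(-17) − (-16)·21]| = 936, so the area is 468.
Summing gcd(|Δx|,|Δy|) over the edges gives the boundary count: gcd(29,14) + gcd(7,3) + gcd(17,21) + gcd(5,38) = 1+1+1+1 = 4.
By Pick's theorem I = A − B/2 + 1 = 468 − 4/2 + 1 = 467.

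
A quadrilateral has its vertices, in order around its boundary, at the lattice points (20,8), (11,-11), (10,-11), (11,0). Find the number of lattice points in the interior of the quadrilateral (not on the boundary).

Using the shoelace formula, 2A = |(20·(-11) − 11·8) + (11·(-11) − 10·(-11)) + (10·0 − 11·(-11)) + (11·8 − 20·0)| = 110, so the area is 55.
Along each edge there are gcd(|Δx|,|Δy|)+1 lattice points, so counting each shared vertex once the boundary has gcd(9,19) + gcd(1,0) + gcd(1,11) + gcd(9,8) = 1+1+1+1 = 4.
Pick's theorem gives I = A − B/2 + 1 = 55 − 4/2 + 1 = 54.

54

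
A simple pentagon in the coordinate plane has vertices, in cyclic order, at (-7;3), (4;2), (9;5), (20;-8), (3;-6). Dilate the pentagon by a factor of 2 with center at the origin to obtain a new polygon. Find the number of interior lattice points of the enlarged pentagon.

By the shoelace formula, twice the signed area is |((-7)·2 − 4·3) + (4·5 − 9·2) + (9·(-8) − 20·5) + (20·(-6) − 3·(-8)) + (3·3 − (-7)·(-6))| = 325, so the area is 325/2.
Summing gcd(|Δx|,|Δy|) over the edges gives the boundary count: gcd(11,1) + gcd(5,3) + gcd(11,13) + gcd(17,2) + gcd(10,9) = 1+1+1+1+1 = 5.
Scaling by 2 multiplies the area by 2² = 4 (so the new area is 650) and multiplies the boundary lattice-point count by 2, giving 10.
By Pick's theorem, the interior count of the dilated polygon is 650 − 10/2 + 1 = 646.

646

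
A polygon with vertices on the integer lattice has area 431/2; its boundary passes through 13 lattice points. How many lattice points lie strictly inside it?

210

From Pick's theorem, I = A − B/2 + 1 = 431/2 − 13/2 + 1 = 210.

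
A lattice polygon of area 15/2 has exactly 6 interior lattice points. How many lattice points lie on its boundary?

5

Pick's theorem gives A = I + B/2 − 1, so B = 2(A − I + 1) = 2(15/2 − 6 + 1) = 5.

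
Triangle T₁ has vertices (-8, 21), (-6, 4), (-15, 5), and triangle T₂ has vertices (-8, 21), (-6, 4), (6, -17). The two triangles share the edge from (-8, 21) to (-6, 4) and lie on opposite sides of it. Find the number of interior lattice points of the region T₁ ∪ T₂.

The union is the simple quadrilateral with vertices (-8, 21), (-15, 5), (-6, 4), (6, -17) in order.
Using the shoelace formula, 2A = |((-8)·5 − (-15)·21) + ((-15)·4 − (-6)·5) + ((-6)·(-17) − 6·4) + (6·21 − (-8)·(-17))| = 313, so the area is 156.5.
Summing gcd(|Δx|,|Δy|) over the edges gives the boundary count: gcd(7,16) + gcd(9,1) + gcd(12,21) + gcd(14,38) = 1+1+3+2 = 7.
By Pick's theorem I = A − B/2 + 1 = 156.5 − 7/2 + 1 = 154.

154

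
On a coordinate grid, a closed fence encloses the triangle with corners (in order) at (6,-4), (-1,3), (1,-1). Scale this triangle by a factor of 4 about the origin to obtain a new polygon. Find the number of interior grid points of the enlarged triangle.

93

The shoelace formula gives twice the area as |[6·3 − (-1)·(-4)] + [(-1)·(-1) − 1·3] + [1·(-4) − 6·(-1)]| = 14, so the area is 7.
The number of boundary lattice points is Σ gcd(|Δx|,|Δy|) = gcd(7,7) + gcd(2,4) + gcd(5,3) = 7+2+1 = 10.
Scaling by 4 multiplies the area by 4² = 16 (so the new area is 112) and multiplies the boundary lattice-point count by 4, giving 40.
By Pick's theorem, the interior count of the dilated polygon is 112 − 40/2 + 1 = 93.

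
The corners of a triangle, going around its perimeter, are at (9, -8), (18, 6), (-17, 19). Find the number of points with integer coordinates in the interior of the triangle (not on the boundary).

303

The shoelace formula gives twice the area as |(9·6 − 18·(-8)) + (18·19 − (-17)·6) + ((-17)·(-8) − 9·19)| = 607, so the area is 607/2.
The number of boundary lattice points is Σ gcd(|Δx|,|Δy|) = gcd(9,14) + gcd(35,13) + gcd(26,27) = 1+1+1 = 3.
By Pick's theorem A = I + B/2 − 1, so I = 607/2 − 3/2 + 1 = 303.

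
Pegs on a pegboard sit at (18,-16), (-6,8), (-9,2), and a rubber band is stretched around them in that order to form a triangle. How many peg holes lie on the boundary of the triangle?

Summing gcd(|Δx|,|Δy|) over the edges gives the boundary count: gcd(24,24) + gcd(3,6) + gcd(27,18) = 24+3+9 = 36.

36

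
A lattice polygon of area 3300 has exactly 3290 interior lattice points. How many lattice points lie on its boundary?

Pick's theorem gives A = I + B/2 − 1, so B = 2(A − I + 1) = 2(3300 − 3290 + 1) = 22.

22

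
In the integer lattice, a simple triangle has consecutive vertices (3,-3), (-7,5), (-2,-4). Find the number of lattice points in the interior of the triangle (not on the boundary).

By the shoelace formula, twice the signed area is |(3·5 − (-7)·(-3)) + ((-7)·(-4) − (-2)·5) + ((-2)·(-3) − 3·(-4))| = 50, so the area is 25.
Along each edge there are gcd(|Δx|,|Δy|)+1 lattice points, so counting each shared vertex once the boundary has gcd(10,8) + gcd(5,9) + gcd(5,1) = 2+1+1 = 4.
By Pick's theorem A = I + B/2 − 1, so I = 25 − 4/2 + 1 = 24.

24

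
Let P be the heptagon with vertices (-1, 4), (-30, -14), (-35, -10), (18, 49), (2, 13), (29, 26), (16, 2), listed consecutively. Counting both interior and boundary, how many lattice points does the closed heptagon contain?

1042

Using the shoelace formula, 2A = |[(-1)·(-14) − (-30)·4] + [(-30)·(-10) − (-35)·(-14)] + [(-35)·49 − 18·(-10)] + [18·13 − 2·49] + [2·26 − 29·13] + [29·2 − 16·26] + [16·4 − (-1)·2]| = 2072, so the area is 1036.
Summing gcd(|Δx|,|Δy|) over the edges gives the boundary count: gcd(29,18) + gcd(5,4) + gcd(53,59) + gcd(16,36) + gcd(27,13) + gcd(13,24) + gcd(17,2) = 1+1+1+4+1+1+1 = 10.
Pick's theorem gives I = A − B/2 + 1 = 1036 − 10/2 + 1 = 1032, so the closed region contains I + B = 1032 + 10 = 1042 lattice points.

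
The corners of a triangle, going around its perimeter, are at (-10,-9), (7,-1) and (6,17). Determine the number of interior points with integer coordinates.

156

By the shoelace formula, twice the signed area is |((-10)·(-1) − 7·(-9)) + (7·17 − 6·(-1)) + (6·(-9) − (-10)·17)| = 314, so the area is 157.
Summing gcd(|Δx|,|Δy|) over the edges gives the boundary count: gcd(17,8) + gcd(1,18) + gcd(16,26) = 1+1+2 = 4.
Pick's theorem gives I = A − B/2 + 1 = 157 − 4/2 + 1 = 156.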